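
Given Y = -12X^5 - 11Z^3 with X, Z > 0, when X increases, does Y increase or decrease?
Y decreases

Taking the partial derivative:
∂Y/∂X = -60X^4

∂Y/∂X = -60X^4 < 0 (assuming positive values)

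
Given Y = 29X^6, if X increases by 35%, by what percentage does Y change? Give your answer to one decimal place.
505.3%

For Y = 29X^6:
If X → X(1 + 0.35)
Then Y → Y · (1 + 0.35)^6
     ≈ Y · 6.0534

Percentage change = ((1 + 0.35)^6 − 1) × 100% ≈ 505.3%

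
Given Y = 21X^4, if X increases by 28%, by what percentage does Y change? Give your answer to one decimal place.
168.4%

For Y = 21X^4:
If X → X(1 + 0.28)
Then Y → Y · (1 + 0.28)^4
     ≈ Y · 2.6844

Percentage change = ((1 + 0.28)^4 − 1) × 100% ≈ 168.4%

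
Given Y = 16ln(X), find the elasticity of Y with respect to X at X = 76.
Elasticity = 1/ln(76) ≈ 0.2309

Elasticity = (dY/dX) · (X/Y)

dY/dX = 16/X
At X = 76: dY/dX = 4/19, Y = 16·ln(76)

Elasticity = (4/19) · (76 / (16·ln(76))) = 1/ln(76) ≈ 0.2309

Interpretation: for a small percentage change in X, the percentage change in Y is approximately 0.23 times as large.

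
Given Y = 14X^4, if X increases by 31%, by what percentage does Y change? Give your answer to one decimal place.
194.5%

For Y = 14X^4:
If X → X(1 + 0.31)
Then Y → Y · (1 + 0.31)^4
     ≈ Y · 2.9450

Percentage change = ((1 + 0.31)^4 − 1) × 100% ≈ 194.5%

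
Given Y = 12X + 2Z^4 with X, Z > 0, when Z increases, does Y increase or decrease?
Y increases

Taking the partial derivative:
∂Y/∂Z = 8Z^3

∂Y/∂Z = 8Z^3 > 0 (assuming positive values)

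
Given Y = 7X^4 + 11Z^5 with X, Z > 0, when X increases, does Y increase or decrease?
Y increases

Taking the partial derivative:
∂Y/∂X = 28X^3

∂Y/∂X = 28X^3 > 0 (assuming positive values)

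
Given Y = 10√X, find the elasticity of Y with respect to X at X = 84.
Elasticity = 1/2

Elasticity = (dY/dX) · (X/Y)

dY/dX = 5/√X
At X = 84: dY/dX = 5·√21/42, Y = 20·√21

Elasticity = (5·√21/42) · (84 / (20·√21)) = 1/2

Interpretation: for a small percentage change in X, the percentage change in Y is approximately 0.50 times as large.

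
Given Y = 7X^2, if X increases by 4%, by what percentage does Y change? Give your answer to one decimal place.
8.2%

For Y = 7X^2:
If X → X(1 + 0.04)
Then Y → Y · (1 + 0.04)^2
     = Y · 1.0816

Percentage change = ((1 + 0.04)^2 − 1) × 100% ≈ 8.2%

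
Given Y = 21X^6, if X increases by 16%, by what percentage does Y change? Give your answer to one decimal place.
143.6%

For Y = 21X^6:
If X → X(1 + 0.16)
Then Y → Y · (1 + 0.16)^6
     ≈ Y · 2.4364

Percentage change = ((1 + 0.16)^6 − 1) × 100% ≈ 143.6%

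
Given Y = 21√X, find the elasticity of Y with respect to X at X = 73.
Elasticity = 1/2

Elasticity = (dY/dX) · (X/Y)

dY/dX = 21/(2·√X)
At X = 73: dY/dX = 21·√73/146, Y = 21·√73

Elasticity = (21·√73/146) · (73 / (21·√73)) = 1/2

Interpretation: for a small percentage change in X, the percentage change in Y is approximately 0.50 times as large.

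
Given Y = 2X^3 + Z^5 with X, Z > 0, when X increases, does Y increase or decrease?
Y increases

Taking the partial derivative:
∂Y/∂X = 6X^2

∂Y/∂X = 6X^2 > 0 (assuming positive values)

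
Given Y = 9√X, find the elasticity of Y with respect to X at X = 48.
Elasticity = 1/2

Elasticity = (dY/dX) · (X/Y)

dY/dX = 9/(2·√X)
At X = 48: dY/dX = 3·√3/8, Y = 36·√3

Elasticity = (3·√3/8) · (48 / (36·√3)) = 1/2

Interpretation: for a small percentage change in X, the percentage change in Y is approximately 0.50 times as large.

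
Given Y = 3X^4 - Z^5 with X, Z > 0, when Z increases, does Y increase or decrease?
Y decreases

Taking the partial derivative:
∂Y/∂Z = -5Z^4

∂Y/∂Z = -5Z^4 < 0 (assuming positive values)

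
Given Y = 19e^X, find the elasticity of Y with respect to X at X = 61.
Elasticity = 61

Elasticity = (dY/dX) · (X/Y)

dY/dX = 19·e^X
At X = 61: dY/dX = 19·e^61, Y = 19·e^61

Elasticity = (19·e^61) · (61 / (19·e^61)) = 61

Interpretation: for a small percentage change in X, the percentage change in Y is approximately 61.00 times as large.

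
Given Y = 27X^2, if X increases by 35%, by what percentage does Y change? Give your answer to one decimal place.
82.3%

For Y = 27X^2:
If X → X(1 + 0.35)
Then Y → Y · (1 + 0.35)^2
     = Y · 1.8225

Percentage change = ((1 + 0.35)^2 − 1) × 100% ≈ 82.3%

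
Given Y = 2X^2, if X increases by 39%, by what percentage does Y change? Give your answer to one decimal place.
93.2%

For Y = 2X^2:
If X → X(1 + 0.39)
Then Y → Y · (1 + 0.39)^2
     = Y · 1.9321

Percentage change = ((1 + 0.39)^2 − 1) × 100% ≈ 93.2%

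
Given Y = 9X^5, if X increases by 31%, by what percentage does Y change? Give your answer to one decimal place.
285.8%

For Y = 9X^5:
If X → X(1 + 0.31)
Then Y → Y · (1 + 0.31)^5
     ≈ Y · 3.8579

Percentage change = ((1 + 0.31)^5 − 1) × 100% ≈ 285.8%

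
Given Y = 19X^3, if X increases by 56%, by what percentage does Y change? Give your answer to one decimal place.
279.6%

For Y = 19X^3:
If X → X(1 + 0.56)
Then Y → Y · (1 + 0.56)^3
     ≈ Y · 3.7964

Percentage change = ((1 + 0.56)^3 − 1) × 100% ≈ 279.6%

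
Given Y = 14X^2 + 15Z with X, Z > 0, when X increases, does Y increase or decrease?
Y increases

Taking the partial derivative:
∂Y/∂X = 28X

∂Y/∂X = 28X > 0 (assuming positive values)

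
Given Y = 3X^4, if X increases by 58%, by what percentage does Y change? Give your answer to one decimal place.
523.2%

For Y = 3X^4:
If X → X(1 + 0.58)
Then Y → Y · (1 + 0.58)^4
     ≈ Y · 6.2320

Percentage change = ((1 + 0.58)^4 − 1) × 100% ≈ 523.2%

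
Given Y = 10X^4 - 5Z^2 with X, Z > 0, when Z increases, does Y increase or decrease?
Y decreases

Taking the partial derivative:
∂Y/∂Z = -10Z

∂Y/∂Z = -10Z < 0 (assuming positive values)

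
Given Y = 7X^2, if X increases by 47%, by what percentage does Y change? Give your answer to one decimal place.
116.1%

For Y = 7X^2:
If X → X(1 + 0.47)
Then Y → Y · (1 + 0.47)^2
     = Y · 2.1609

Percentage change = ((1 + 0.47)^2 − 1) × 100% ≈ 116.1%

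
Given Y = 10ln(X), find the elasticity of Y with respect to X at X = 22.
Elasticity = 1/ln(22) ≈ 0.3235

Elasticity = (dY/dX) · (X/Y)

dY/dX = 10/X
At X = 22: dY/dX = 5/11, Y = 10·ln(22)

Elasticity = (5/11) · (22 / (10·ln(22))) = 1/ln(22) ≈ 0.3235

Interpretation: for a small percentage change in X, the percentage change in Y is approximately 0.32 times as large.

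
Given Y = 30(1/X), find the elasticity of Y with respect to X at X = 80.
Elasticity = -1

Elasticity = (dY/dX) · (X/Y)

dY/dX = -30/X²
At X = 80: dY/dX = -3/640, Y = 3/8

Elasticity = (-3/640) · (80 / (3/8)) = -1

Interpretation: for a small percentage change in X, the percentage change in Y is approximately -1.00 times as large.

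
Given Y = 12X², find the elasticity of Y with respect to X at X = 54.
Elasticity = 2

Elasticity = (dY/dX) · (X/Y)

dY/dX = 24·X
At X = 54: dY/dX = 1296, Y = 34992

Elasticity = 1296 · (54 / 34992) = 2

Interpretation: for a small percentage change in X, the percentage change in Y is approximately 2.00 times as large.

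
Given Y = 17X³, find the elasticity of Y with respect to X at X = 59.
Elasticity = 3

Elasticity = (dY/dX) · (X/Y)

dY/dX = 51·X²
At X = 59: dY/dX = 177531, Y = 3491443

Elasticity = 177531 · (59 / 3491443) = 3

Interpretation: for a small percentage change in X, the percentage change in Y is approximately 3.00 times as large.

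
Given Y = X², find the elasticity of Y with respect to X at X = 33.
Elasticity = 2

Elasticity = (dY/dX) · (X/Y)

dY/dX = 2·X
At X = 33: dY/dX = 66, Y = 1089

Elasticity = 66 · (33 / 1089) = 2

Interpretation: for a small percentage change in X, the percentage change in Y is approximately 2.00 times as large.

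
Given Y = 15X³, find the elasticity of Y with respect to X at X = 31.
Elasticity = 3

Elasticity = (dY/dX) · (X/Y)

dY/dX = 45·X²
At X = 31: dY/dX = 43245, Y = 446865

Elasticity = 43245 · (31 / 446865) = 3

Interpretation: for a small percentage change in X, the percentage change in Y is approximately 3.00 times as large.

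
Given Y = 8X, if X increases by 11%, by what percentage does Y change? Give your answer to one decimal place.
11.0%

For Y = 8X:
If X → X(1 + 0.11)
Then Y → Y · (1 + 0.11)^1
     = Y · 1.1100

Percentage change = ((1 + 0.11)^1 − 1) × 100% = 11.0%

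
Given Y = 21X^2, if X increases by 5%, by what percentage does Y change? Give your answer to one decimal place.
10.3%

For Y = 21X^2:
If X → X(1 + 0.05)
Then Y → Y · (1 + 0.05)^2
     = Y · 1.1025

Percentage change = ((1 + 0.05)^2 − 1) × 100% ≈ 10.3%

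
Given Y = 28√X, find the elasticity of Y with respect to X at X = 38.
Elasticity = 1/2

Elasticity = (dY/dX) · (X/Y)

dY/dX = 14/√X
At X = 38: dY/dX = 7·√38/19, Y = 28·√38

Elasticity = (7·√38/19) · (38 / (28·√38)) = 1/2

Interpretation: for a small percentage change in X, the percentage change in Y is approximately 0.50 times as large.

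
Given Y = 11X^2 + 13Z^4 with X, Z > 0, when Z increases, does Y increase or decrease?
Y increases

Taking the partial derivative:
∂Y/∂Z = 52Z^3

∂Y/∂Z = 52Z^3 > 0 (assuming positive values)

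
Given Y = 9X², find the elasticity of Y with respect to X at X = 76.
Elasticity = 2

Elasticity = (dY/dX) · (X/Y)

dY/dX = 18·X
At X = 76: dY/dX = 1368, Y = 51984

Elasticity = 1368 · (76 / 51984) = 2

Interpretation: for a small percentage change in X, the percentage change in Y is approximately 2.00 times as large.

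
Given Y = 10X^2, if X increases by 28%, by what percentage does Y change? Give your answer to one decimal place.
63.8%

For Y = 10X^2:
If X → X(1 + 0.28)
Then Y → Y · (1 + 0.28)^2
     = Y · 1.6384

Percentage change = ((1 + 0.28)^2 − 1) × 100% ≈ 63.8%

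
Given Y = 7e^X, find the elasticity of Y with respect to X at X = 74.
Elasticity = 74

Elasticity = (dY/dX) · (X/Y)

dY/dX = 7·e^X
At X = 74: dY/dX = 7·e^74, Y = 7·e^74

Elasticity = (7·e^74) · (74 / (7·e^74)) = 74

Interpretation: for a small percentage change in X, the percentage change in Y is approximately 74.00 times as large.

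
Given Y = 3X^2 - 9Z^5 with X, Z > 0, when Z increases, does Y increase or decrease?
Y decreases

Taking the partial derivative:
∂Y/∂Z = -45Z^4

∂Y/∂Z = -45Z^4 < 0 (assuming positive values)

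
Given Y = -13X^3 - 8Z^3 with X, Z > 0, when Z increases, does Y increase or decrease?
Y decreases

Taking the partial derivative:
∂Y/∂Z = -24Z^2

∂Y/∂Z = -24Z^2 < 0 (assuming positive values)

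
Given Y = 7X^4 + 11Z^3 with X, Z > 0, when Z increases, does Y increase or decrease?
Y increases

Taking the partial derivative:
∂Y/∂Z = 33Z^2

∂Y/∂Z = 33Z^2 > 0 (assuming positive values)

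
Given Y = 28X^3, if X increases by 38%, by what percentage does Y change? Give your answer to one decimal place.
162.8%

For Y = 28X^3:
If X → X(1 + 0.38)
Then Y → Y · (1 + 0.38)^3
     ≈ Y · 2.6281

Percentage change = ((1 + 0.38)^3 − 1) × 100% ≈ 162.8%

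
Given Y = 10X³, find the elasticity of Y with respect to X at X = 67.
Elasticity = 3

Elasticity = (dY/dX) · (X/Y)

dY/dX = 30·X²
At X = 67: dY/dX = 134670, Y = 3007630

Elasticity = 134670 · (67 / 3007630) = 3

Interpretation: for a small percentage change in X, the percentage change in Y is approximately 3.00 times as large.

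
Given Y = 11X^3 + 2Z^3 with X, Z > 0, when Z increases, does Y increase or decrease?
Y increases

Taking the partial derivative:
∂Y/∂Z = 6Z^2

∂Y/∂Z = 6Z^2 > 0 (assuming positive values)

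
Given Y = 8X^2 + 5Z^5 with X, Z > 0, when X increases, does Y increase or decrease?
Y increases

Taking the partial derivative:
∂Y/∂X = 16X

∂Y/∂X = 16X > 0 (assuming positive values)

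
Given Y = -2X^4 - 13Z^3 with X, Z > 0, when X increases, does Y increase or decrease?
Y decreases

Taking the partial derivative:
∂Y/∂X = -8X^3

∂Y/∂X = -8X^3 < 0 (assuming positive values)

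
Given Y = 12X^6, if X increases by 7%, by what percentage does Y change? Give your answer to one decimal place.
50.1%

For Y = 12X^6:
If X → X(1 + 0.07)
Then Y → Y · (1 + 0.07)^6
     ≈ Y · 1.5007

Percentage change = ((1 + 0.07)^6 − 1) × 100% ≈ 50.1%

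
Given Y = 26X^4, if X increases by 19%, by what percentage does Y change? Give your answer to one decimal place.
100.5%

For Y = 26X^4:
If X → X(1 + 0.19)
Then Y → Y · (1 + 0.19)^4
     ≈ Y · 2.0053

Percentage change = ((1 + 0.19)^4 − 1) × 100% ≈ 100.5%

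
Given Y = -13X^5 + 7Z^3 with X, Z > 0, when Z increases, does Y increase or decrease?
Y increases

Taking the partial derivative:
∂Y/∂Z = 21Z^2

∂Y/∂Z = 21Z^2 > 0 (assuming positive values)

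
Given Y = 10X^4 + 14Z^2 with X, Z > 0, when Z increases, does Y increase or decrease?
Y increases

Taking the partial derivative:
∂Y/∂Z = 28Z

∂Y/∂Z = 28Z > 0 (assuming positive values)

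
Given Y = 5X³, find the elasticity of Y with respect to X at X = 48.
Elasticity = 3

Elasticity = (dY/dX) · (X/Y)

dY/dX = 15·X²
At X = 48: dY/dX = 34560, Y = 552960

Elasticity = 34560 · (48 / 552960) = 3

Interpretation: for a small percentage change in X, the percentage change in Y is approximately 3.00 times as large.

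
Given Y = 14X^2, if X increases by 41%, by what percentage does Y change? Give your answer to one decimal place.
98.8%

For Y = 14X^2:
If X → X(1 + 0.41)
Then Y → Y · (1 + 0.41)^2
     = Y · 1.9881

Percentage change = ((1 + 0.41)^2 − 1) × 100% ≈ 98.8%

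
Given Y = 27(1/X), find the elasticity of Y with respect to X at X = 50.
Elasticity = -1

Elasticity = (dY/dX) · (X/Y)

dY/dX = -27/X²
At X = 50: dY/dX = -27/2500, Y = 27/50

Elasticity = (-27/2500) · (50 / (27/50)) = -1

Interpretation: for a small percentage change in X, the percentage change in Y is approximately -1.00 times as large.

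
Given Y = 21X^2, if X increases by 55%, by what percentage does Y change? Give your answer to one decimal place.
140.3%

For Y = 21X^2:
If X → X(1 + 0.55)
Then Y → Y · (1 + 0.55)^2
     = Y · 2.4025

Percentage change = ((1 + 0.55)^2 − 1) × 100% ≈ 140.3%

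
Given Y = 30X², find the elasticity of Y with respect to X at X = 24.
Elasticity = 2

Elasticity = (dY/dX) · (X/Y)

dY/dX = 60·X
At X = 24: dY/dX = 1440, Y = 17280

Elasticity = 1440 · (24 / 17280) = 2

Interpretation: for a small percentage change in X, the percentage change in Y is approximately 2.00 times as large.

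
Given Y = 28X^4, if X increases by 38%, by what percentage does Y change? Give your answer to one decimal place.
262.7%

For Y = 28X^4:
If X → X(1 + 0.38)
Then Y → Y · (1 + 0.38)^4
     ≈ Y · 3.6267

Percentage change = ((1 + 0.38)^4 − 1) × 100% ≈ 262.7%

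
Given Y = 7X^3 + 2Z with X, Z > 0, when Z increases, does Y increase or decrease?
Y increases

Taking the partial derivative:
∂Y/∂Z = 2

∂Y/∂Z = 2 > 0 (assuming positive values)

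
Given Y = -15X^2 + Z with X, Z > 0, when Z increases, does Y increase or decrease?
Y increases

Taking the partial derivative:
∂Y/∂Z = 1

∂Y/∂Z = 1 > 0 (assuming positive values)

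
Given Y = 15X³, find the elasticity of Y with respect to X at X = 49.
Elasticity = 3

Elasticity = (dY/dX) · (X/Y)

dY/dX = 45·X²
At X = 49: dY/dX = 108045, Y = 1764735

Elasticity = 108045 · (49 / 1764735) = 3

Interpretation: for a small percentage change in X, the percentage change in Y is approximately 3.00 times as large.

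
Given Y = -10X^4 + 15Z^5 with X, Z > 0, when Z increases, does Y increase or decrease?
Y increases

Taking the partial derivative:
∂Y/∂Z = 75Z^4

∂Y/∂Z = 75Z^4 > 0 (assuming positive values)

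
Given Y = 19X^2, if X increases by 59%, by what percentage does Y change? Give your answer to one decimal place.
152.8%

For Y = 19X^2:
If X → X(1 + 0.59)
Then Y → Y · (1 + 0.59)^2
     = Y · 2.5281

Percentage change = ((1 + 0.59)^2 − 1) × 100% ≈ 152.8%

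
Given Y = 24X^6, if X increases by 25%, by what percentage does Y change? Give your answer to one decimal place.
281.5%

For Y = 24X^6:
If X → X(1 + 0.25)
Then Y → Y · (1 + 0.25)^6
     ≈ Y · 3.8147

Percentage change = ((1 + 0.25)^6 − 1) × 100% ≈ 281.5%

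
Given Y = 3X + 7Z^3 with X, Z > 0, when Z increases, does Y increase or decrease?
Y increases

Taking the partial derivative:
∂Y/∂Z = 21Z^2

∂Y/∂Z = 21Z^2 > 0 (assuming positive values)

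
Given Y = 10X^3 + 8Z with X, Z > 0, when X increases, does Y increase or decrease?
Y increases

Taking the partial derivative:
∂Y/∂X = 30X^2

∂Y/∂X = 30X^2 > 0 (assuming positive values)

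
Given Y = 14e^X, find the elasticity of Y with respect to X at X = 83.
Elasticity = 83

Elasticity = (dY/dX) · (X/Y)

dY/dX = 14·e^X
At X = 83: dY/dX = 14·e^83, Y = 14·e^83

Elasticity = (14·e^83) · (83 / (14·e^83)) = 83

Interpretation: for a small percentage change in X, the percentage change in Y is approximately 83.00 times as large.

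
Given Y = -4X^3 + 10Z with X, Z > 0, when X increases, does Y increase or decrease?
Y decreases

Taking the partial derivative:
∂Y/∂X = -12X^2

∂Y/∂X = -12X^2 < 0 (assuming positive values)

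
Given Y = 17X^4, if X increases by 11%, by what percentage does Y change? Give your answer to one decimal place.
51.8%

For Y = 17X^4:
If X → X(1 + 0.11)
Then Y → Y · (1 + 0.11)^4
     ≈ Y · 1.5181

Percentage change = ((1 + 0.11)^4 − 1) × 100% ≈ 51.8%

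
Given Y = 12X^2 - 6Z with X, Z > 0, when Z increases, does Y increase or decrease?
Y decreases

Taking the partial derivative:
∂Y/∂Z = -6

∂Y/∂Z = -6 < 0 (assuming positive values)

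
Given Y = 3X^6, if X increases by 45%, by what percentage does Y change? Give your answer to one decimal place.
829.4%

For Y = 3X^6:
If X → X(1 + 0.45)
Then Y → Y · (1 + 0.45)^6
     ≈ Y · 9.2941

Percentage change = ((1 + 0.45)^6 − 1) × 100% ≈ 829.4%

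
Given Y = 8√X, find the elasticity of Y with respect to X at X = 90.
Elasticity = 1/2

Elasticity = (dY/dX) · (X/Y)

dY/dX = 4/√X
At X = 90: dY/dX = 2·√10/15, Y = 24·√10

Elasticity = (2·√10/15) · (90 / (24·√10)) = 1/2

Interpretation: for a small percentage change in X, the percentage change in Y is approximately 0.50 times as large.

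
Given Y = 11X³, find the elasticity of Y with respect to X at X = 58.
Elasticity = 3

Elasticity = (dY/dX) · (X/Y)

dY/dX = 33·X²
At X = 58: dY/dX = 111012, Y = 2146232

Elasticity = 111012 · (58 / 2146232) = 3

Interpretation: for a small percentage change in X, the percentage change in Y is approximately 3.00 times as large.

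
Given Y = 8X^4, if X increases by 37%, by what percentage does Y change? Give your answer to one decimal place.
252.3%

For Y = 8X^4:
If X → X(1 + 0.37)
Then Y → Y · (1 + 0.37)^4
     ≈ Y · 3.5228

Percentage change = ((1 + 0.37)^4 − 1) × 100% ≈ 252.3%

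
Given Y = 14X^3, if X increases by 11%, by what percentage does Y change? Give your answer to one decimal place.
36.8%

For Y = 14X^3:
If X → X(1 + 0.11)
Then Y → Y · (1 + 0.11)^3
     ≈ Y · 1.3676

Percentage change = ((1 + 0.11)^3 − 1) × 100% ≈ 36.8%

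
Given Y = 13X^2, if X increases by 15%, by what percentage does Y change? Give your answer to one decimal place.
32.3%

For Y = 13X^2:
If X → X(1 + 0.15)
Then Y → Y · (1 + 0.15)^2
     = Y · 1.3225

Percentage change = ((1 + 0.15)^2 − 1) × 100% ≈ 32.3%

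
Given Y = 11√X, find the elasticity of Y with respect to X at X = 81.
Elasticity = 1/2

Elasticity = (dY/dX) · (X/Y)

dY/dX = 11/(2·√X)
At X = 81: dY/dX = 11/18, Y = 99

Elasticity = (11/18) · (81 / 99) = 1/2

Interpretation: for a small percentage change in X, the percentage change in Y is approximately 0.50 times as large.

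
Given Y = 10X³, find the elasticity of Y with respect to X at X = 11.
Elasticity = 3

Elasticity = (dY/dX) · (X/Y)

dY/dX = 30·X²
At X = 11: dY/dX = 3630, Y = 13310

Elasticity = 3630 · (11 / 13310) = 3

Interpretation: for a small percentage change in X, the percentage change in Y is approximately 3.00 times as large.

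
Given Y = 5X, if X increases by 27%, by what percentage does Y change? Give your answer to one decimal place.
27.0%

For Y = 5X:
If X → X(1 + 0.27)
Then Y → Y · (1 + 0.27)^1
     = Y · 1.2700

Percentage change = ((1 + 0.27)^1 − 1) × 100% = 27.0%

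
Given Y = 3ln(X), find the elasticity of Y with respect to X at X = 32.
Elasticity = 1/ln(32) ≈ 0.2885

Elasticity = (dY/dX) · (X/Y)

dY/dX = 3/X
At X = 32: dY/dX = 3/32, Y = 3·ln(32)

Elasticity = (3/32) · (32 / (3·ln(32))) = 1/ln(32) ≈ 0.2885

Interpretation: for a small percentage change in X, the percentage change in Y is approximately 0.29 times as large.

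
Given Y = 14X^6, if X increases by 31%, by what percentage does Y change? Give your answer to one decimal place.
405.4%

For Y = 14X^6:
If X → X(1 + 0.31)
Then Y → Y · (1 + 0.31)^6
     ≈ Y · 5.0539

Percentage change = ((1 + 0.31)^6 − 1) × 100% ≈ 405.4%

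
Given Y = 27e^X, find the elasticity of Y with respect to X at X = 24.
Elasticity = 24

Elasticity = (dY/dX) · (X/Y)

dY/dX = 27·e^X
At X = 24: dY/dX = 27·e^24, Y = 27·e^24

Elasticity = (27·e^24) · (24 / (27·e^24)) = 24

Interpretation: for a small percentage change in X, the percentage change in Y is approximately 24.00 times as large.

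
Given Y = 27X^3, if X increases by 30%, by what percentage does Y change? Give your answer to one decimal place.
119.7%

For Y = 27X^3:
If X → X(1 + 0.3)
Then Y → Y · (1 + 0.3)^3
     = Y · 2.1970

Percentage change = ((1 + 0.3)^3 − 1) × 100% = 119.7%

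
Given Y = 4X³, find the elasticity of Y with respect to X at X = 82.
Elasticity = 3

Elasticity = (dY/dX) · (X/Y)

dY/dX = 12·X²
At X = 82: dY/dX = 80688, Y = 2205472

Elasticity = 80688 · (82 / 2205472) = 3

Interpretation: for a small percentage change in X, the percentage change in Y is approximately 3.00 times as large.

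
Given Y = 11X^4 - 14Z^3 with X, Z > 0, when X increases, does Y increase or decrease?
Y increases

Taking the partial derivative:
∂Y/∂X = 44X^3

∂Y/∂X = 44X^3 > 0 (assuming positive values)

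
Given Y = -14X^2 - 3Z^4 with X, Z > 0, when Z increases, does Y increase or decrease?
Y decreases

Taking the partial derivative:
∂Y/∂Z = -12Z^3

∂Y/∂Z = -12Z^3 < 0 (assuming positive values)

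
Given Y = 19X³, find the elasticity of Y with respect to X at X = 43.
Elasticity = 3

Elasticity = (dY/dX) · (X/Y)

dY/dX = 57·X²
At X = 43: dY/dX = 105393, Y = 1510633

Elasticity = 105393 · (43 / 1510633) = 3

Interpretation: for a small percentage change in X, the percentage change in Y is approximately 3.00 times as large.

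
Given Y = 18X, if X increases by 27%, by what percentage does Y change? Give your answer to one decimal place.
27.0%

For Y = 18X:
If X → X(1 + 0.27)
Then Y → Y · (1 + 0.27)^1
     = Y · 1.2700

Percentage change = ((1 + 0.27)^1 − 1) × 100% = 27.0%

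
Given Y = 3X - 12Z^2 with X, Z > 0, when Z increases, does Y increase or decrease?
Y decreases

Taking the partial derivative:
∂Y/∂Z = -24Z

∂Y/∂Z = -24Z < 0 (assuming positive values)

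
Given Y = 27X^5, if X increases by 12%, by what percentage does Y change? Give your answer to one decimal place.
76.2%

For Y = 27X^5:
If X → X(1 + 0.12)
Then Y → Y · (1 + 0.12)^5
     ≈ Y · 1.7623

Percentage change = ((1 + 0.12)^5 − 1) × 100% ≈ 76.2%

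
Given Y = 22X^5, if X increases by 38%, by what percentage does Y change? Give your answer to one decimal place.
400.5%

For Y = 22X^5:
If X → X(1 + 0.38)
Then Y → Y · (1 + 0.38)^5
     ≈ Y · 5.0049

Percentage change = ((1 + 0.38)^5 − 1) × 100% ≈ 400.5%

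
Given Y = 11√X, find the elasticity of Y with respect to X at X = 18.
Elasticity = 1/2

Elasticity = (dY/dX) · (X/Y)

dY/dX = 11/(2·√X)
At X = 18: dY/dX = 11·√2/12, Y = 33·√2

Elasticity = (11·√2/12) · (18 / (33·√2)) = 1/2

Interpretation: for a small percentage change in X, the percentage change in Y is approximately 0.50 times as large.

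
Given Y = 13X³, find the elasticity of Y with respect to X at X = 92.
Elasticity = 3

Elasticity = (dY/dX) · (X/Y)

dY/dX = 39·X²
At X = 92: dY/dX = 330096, Y = 10122944

Elasticity = 330096 · (92 / 10122944) = 3

Interpretation: for a small percentage change in X, the percentage change in Y is approximately 3.00 times as large.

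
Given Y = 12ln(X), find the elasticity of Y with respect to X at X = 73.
Elasticity = 1/ln(73) ≈ 0.2331

Elasticity = (dY/dX) · (X/Y)

dY/dX = 12/X
At X = 73: dY/dX = 12/73, Y = 12·ln(73)

Elasticity = (12/73) · (73 / (12·ln(73))) = 1/ln(73) ≈ 0.2331

Interpretation: for a small percentage change in X, the percentage change in Y is approximately 0.23 times as large.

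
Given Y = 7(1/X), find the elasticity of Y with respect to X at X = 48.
Elasticity = -1

Elasticity = (dY/dX) · (X/Y)

dY/dX = -7/X²
At X = 48: dY/dX = -7/2304, Y = 7/48

Elasticity = (-7/2304) · (48 / (7/48)) = -1

Interpretation: for a small percentage change in X, the percentage change in Y is approximately -1.00 times as large.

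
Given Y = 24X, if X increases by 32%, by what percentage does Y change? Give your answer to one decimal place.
32.0%

For Y = 24X:
If X → X(1 + 0.32)
Then Y → Y · (1 + 0.32)^1
     = Y · 1.3200

Percentage change = ((1 + 0.32)^1 − 1) × 100% = 32.0%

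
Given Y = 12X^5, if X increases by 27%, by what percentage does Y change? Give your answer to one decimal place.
230.4%

For Y = 12X^5:
If X → X(1 + 0.27)
Then Y → Y · (1 + 0.27)^5
     ≈ Y · 3.3038

Percentage change = ((1 + 0.27)^5 − 1) × 100% ≈ 230.4%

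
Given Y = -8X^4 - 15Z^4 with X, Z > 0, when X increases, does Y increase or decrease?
Y decreases

Taking the partial derivative:
∂Y/∂X = -32X^3

∂Y/∂X = -32X^3 < 0 (assuming positive values)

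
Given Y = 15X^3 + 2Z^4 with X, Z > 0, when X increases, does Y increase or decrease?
Y increases

Taking the partial derivative:
∂Y/∂X = 45X^2

∂Y/∂X = 45X^2 > 0 (assuming positive values)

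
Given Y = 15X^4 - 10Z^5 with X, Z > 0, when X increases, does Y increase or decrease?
Y increases

Taking the partial derivative:
∂Y/∂X = 60X^3

∂Y/∂X = 60X^3 > 0 (assuming positive values)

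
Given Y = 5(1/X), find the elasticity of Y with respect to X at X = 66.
Elasticity = -1

Elasticity = (dY/dX) · (X/Y)

dY/dX = -5/X²
At X = 66: dY/dX = -5/4356, Y = 5/66

Elasticity = (-5/4356) · (66 / (5/66)) = -1

Interpretation: for a small percentage change in X, the percentage change in Y is approximately -1.00 times as large.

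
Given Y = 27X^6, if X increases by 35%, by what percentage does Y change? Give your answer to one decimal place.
505.3%

For Y = 27X^6:
If X → X(1 + 0.35)
Then Y → Y · (1 + 0.35)^6
     ≈ Y · 6.0534

Percentage change = ((1 + 0.35)^6 − 1) × 100% ≈ 505.3%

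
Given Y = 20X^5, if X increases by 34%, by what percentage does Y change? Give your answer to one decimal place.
332.0%

For Y = 20X^5:
If X → X(1 + 0.34)
Then Y → Y · (1 + 0.34)^5
     ≈ Y · 4.3204

Percentage change = ((1 + 0.34)^5 − 1) × 100% ≈ 332.0%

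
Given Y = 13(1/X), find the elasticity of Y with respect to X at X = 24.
Elasticity = -1

Elasticity = (dY/dX) · (X/Y)

dY/dX = -13/X²
At X = 24: dY/dX = -13/576, Y = 13/24

Elasticity = (-13/576) · (24 / (13/24)) = -1

Interpretation: for a small percentage change in X, the percentage change in Y is approximately -1.00 times as large.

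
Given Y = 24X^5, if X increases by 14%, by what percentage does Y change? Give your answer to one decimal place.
92.5%

For Y = 24X^5:
If X → X(1 + 0.14)
Then Y → Y · (1 + 0.14)^5
     ≈ Y · 1.9254

Percentage change = ((1 + 0.14)^5 − 1) × 100% ≈ 92.5%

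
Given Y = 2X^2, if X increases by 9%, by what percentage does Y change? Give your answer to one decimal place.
18.8%

For Y = 2X^2:
If X → X(1 + 0.09)
Then Y → Y · (1 + 0.09)^2
     = Y · 1.1881

Percentage change = ((1 + 0.09)^2 − 1) × 100% ≈ 18.8%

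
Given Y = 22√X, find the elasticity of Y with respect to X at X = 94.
Elasticity = 1/2

Elasticity = (dY/dX) · (X/Y)

dY/dX = 11/√X
At X = 94: dY/dX = 11·√94/94, Y = 22·√94

Elasticity = (11·√94/94) · (94 / (22·√94)) = 1/2

Interpretation: for a small percentage change in X, the percentage change in Y is approximately 0.50 times as large.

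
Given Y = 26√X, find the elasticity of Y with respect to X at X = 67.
Elasticity = 1/2

Elasticity = (dY/dX) · (X/Y)

dY/dX = 13/√X
At X = 67: dY/dX = 13·√67/67, Y = 26·√67

Elasticity = (13·√67/67) · (67 / (26·√67)) = 1/2

Interpretation: for a small percentage change in X, the percentage change in Y is approximately 0.50 times as large.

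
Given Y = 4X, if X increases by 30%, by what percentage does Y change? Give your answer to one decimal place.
30.0%

For Y = 4X:
If X → X(1 + 0.3)
Then Y → Y · (1 + 0.3)^1
     = Y · 1.3000

Percentage change = ((1 + 0.3)^1 − 1) × 100% = 30.0%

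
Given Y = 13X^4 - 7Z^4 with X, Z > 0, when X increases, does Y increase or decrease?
Y increases

Taking the partial derivative:
∂Y/∂X = 52X^3

∂Y/∂X = 52X^3 > 0 (assuming positive values)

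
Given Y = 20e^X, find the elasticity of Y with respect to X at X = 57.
Elasticity = 57

Elasticity = (dY/dX) · (X/Y)

dY/dX = 20·e^X
At X = 57: dY/dX = 20·e^57, Y = 20·e^57

Elasticity = (20·e^57) · (57 / (20·e^57)) = 57

Interpretation: for a small percentage change in X, the percentage change in Y is approximately 57.00 times as large.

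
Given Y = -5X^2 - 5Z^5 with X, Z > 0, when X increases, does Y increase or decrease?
Y decreases

Taking the partial derivative:
∂Y/∂X = -10X

∂Y/∂X = -10X < 0 (assuming positive values)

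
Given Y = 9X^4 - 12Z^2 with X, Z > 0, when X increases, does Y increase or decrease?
Y increases

Taking the partial derivative:
∂Y/∂X = 36X^3

∂Y/∂X = 36X^3 > 0 (assuming positive values)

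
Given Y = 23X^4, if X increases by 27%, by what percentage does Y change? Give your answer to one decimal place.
160.1%

For Y = 23X^4:
If X → X(1 + 0.27)
Then Y → Y · (1 + 0.27)^4
     ≈ Y · 2.6014

Percentage change = ((1 + 0.27)^4 − 1) × 100% ≈ 160.1%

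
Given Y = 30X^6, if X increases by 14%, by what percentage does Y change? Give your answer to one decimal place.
119.5%

For Y = 30X^6:
If X → X(1 + 0.14)
Then Y → Y · (1 + 0.14)^6
     ≈ Y · 2.1950

Percentage change = ((1 + 0.14)^6 − 1) × 100% ≈ 119.5%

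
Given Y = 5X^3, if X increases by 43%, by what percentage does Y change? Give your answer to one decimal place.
192.4%

For Y = 5X^3:
If X → X(1 + 0.43)
Then Y → Y · (1 + 0.43)^3
     ≈ Y · 2.9242

Percentage change = ((1 + 0.43)^3 − 1) × 100% ≈ 192.4%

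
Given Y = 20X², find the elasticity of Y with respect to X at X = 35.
Elasticity = 2

Elasticity = (dY/dX) · (X/Y)

dY/dX = 40·X
At X = 35: dY/dX = 1400, Y = 24500

Elasticity = 1400 · (35 / 24500) = 2

Interpretation: for a small percentage change in X, the percentage change in Y is approximately 2.00 times as large.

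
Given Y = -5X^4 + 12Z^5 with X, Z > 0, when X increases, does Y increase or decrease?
Y decreases

Taking the partial derivative:
∂Y/∂X = -20X^3

∂Y/∂X = -20X^3 < 0 (assuming positive values)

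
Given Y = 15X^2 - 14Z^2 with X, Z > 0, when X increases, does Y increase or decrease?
Y increases

Taking the partial derivative:
∂Y/∂X = 30X

∂Y/∂X = 30X > 0 (assuming positive values)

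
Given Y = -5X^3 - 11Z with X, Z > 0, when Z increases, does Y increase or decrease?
Y decreases

Taking the partial derivative:
∂Y/∂Z = -11

∂Y/∂Z = -11 < 0 (assuming positive values)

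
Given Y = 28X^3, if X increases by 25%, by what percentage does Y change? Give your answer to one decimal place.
95.3%

For Y = 28X^3:
If X → X(1 + 0.25)
Then Y → Y · (1 + 0.25)^3
     ≈ Y · 1.9531

Percentage change = ((1 + 0.25)^3 − 1) × 100% ≈ 95.3%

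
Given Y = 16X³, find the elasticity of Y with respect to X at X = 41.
Elasticity = 3

Elasticity = (dY/dX) · (X/Y)

dY/dX = 48·X²
At X = 41: dY/dX = 80688, Y = 1102736

Elasticity = 80688 · (41 / 1102736) = 3

Interpretation: for a small percentage change in X, the percentage change in Y is approximately 3.00 times as large.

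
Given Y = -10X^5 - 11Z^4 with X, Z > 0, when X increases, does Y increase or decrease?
Y decreases

Taking the partial derivative:
∂Y/∂X = -50X^4

∂Y/∂X = -50X^4 < 0 (assuming positive values)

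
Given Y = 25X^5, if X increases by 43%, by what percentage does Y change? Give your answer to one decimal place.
498.0%

For Y = 25X^5:
If X → X(1 + 0.43)
Then Y → Y · (1 + 0.43)^5
     ≈ Y · 5.9797

Percentage change = ((1 + 0.43)^5 − 1) × 100% ≈ 498.0%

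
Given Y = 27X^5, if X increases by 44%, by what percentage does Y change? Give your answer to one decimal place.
519.2%

For Y = 27X^5:
If X → X(1 + 0.44)
Then Y → Y · (1 + 0.44)^5
     ≈ Y · 6.1917

Percentage change = ((1 + 0.44)^5 − 1) × 100% ≈ 519.2%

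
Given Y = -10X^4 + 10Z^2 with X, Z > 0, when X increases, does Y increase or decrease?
Y decreases

Taking the partial derivative:
∂Y/∂X = -40X^3

∂Y/∂X = -40X^3 < 0 (assuming positive values)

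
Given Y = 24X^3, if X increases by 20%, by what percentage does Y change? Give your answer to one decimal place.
72.8%

For Y = 24X^3:
If X → X(1 + 0.2)
Then Y → Y · (1 + 0.2)^3
     = Y · 1.7280

Percentage change = ((1 + 0.2)^3 − 1) × 100% = 72.8%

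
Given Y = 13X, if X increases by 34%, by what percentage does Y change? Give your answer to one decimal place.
34.0%

For Y = 13X:
If X → X(1 + 0.34)
Then Y → Y · (1 + 0.34)^1
     = Y · 1.3400

Percentage change = ((1 + 0.34)^1 − 1) × 100% = 34.0%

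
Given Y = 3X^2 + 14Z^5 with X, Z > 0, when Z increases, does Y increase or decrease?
Y increases

Taking the partial derivative:
∂Y/∂Z = 70Z^4

∂Y/∂Z = 70Z^4 > 0 (assuming positive values)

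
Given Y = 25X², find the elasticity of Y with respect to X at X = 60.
Elasticity = 2

Elasticity = (dY/dX) · (X/Y)

dY/dX = 50·X
At X = 60: dY/dX = 3000, Y = 90000

Elasticity = 3000 · (60 / 90000) = 2

Interpretation: for a small percentage change in X, the percentage change in Y is approximately 2.00 times as large.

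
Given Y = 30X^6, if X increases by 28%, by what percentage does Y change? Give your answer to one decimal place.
339.8%

For Y = 30X^6:
If X → X(1 + 0.28)
Then Y → Y · (1 + 0.28)^6
     ≈ Y · 4.3980

Percentage change = ((1 + 0.28)^6 − 1) × 100% ≈ 339.8%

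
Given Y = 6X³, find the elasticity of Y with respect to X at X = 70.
Elasticity = 3

Elasticity = (dY/dX) · (X/Y)

dY/dX = 18·X²
At X = 70: dY/dX = 88200, Y = 2058000

Elasticity = 88200 · (70 / 2058000) = 3

Interpretation: for a small percentage change in X, the percentage change in Y is approximately 3.00 times as large.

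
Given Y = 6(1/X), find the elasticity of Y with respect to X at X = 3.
Elasticity = -1

Elasticity = (dY/dX) · (X/Y)

dY/dX = -6/X²
At X = 3: dY/dX = -2/3, Y = 2

Elasticity = (-2/3) · (3 / 2) = -1

Interpretation: for a small percentage change in X, the percentage change in Y is approximately -1.00 times as large.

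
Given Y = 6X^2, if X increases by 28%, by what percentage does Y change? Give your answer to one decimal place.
63.8%

For Y = 6X^2:
If X → X(1 + 0.28)
Then Y → Y · (1 + 0.28)^2
     = Y · 1.6384

Percentage change = ((1 + 0.28)^2 − 1) × 100% ≈ 63.8%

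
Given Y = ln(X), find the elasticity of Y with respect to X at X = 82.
Elasticity = 1/ln(82) ≈ 0.2269

Elasticity = (dY/dX) · (X/Y)

dY/dX = 1/X
At X = 82: dY/dX = 1/82, Y = ln(82)

Elasticity = (1/82) · (82 / (ln(82))) = 1/ln(82) ≈ 0.2269

Interpretation: for a small percentage change in X, the percentage change in Y is approximately 0.23 times as large.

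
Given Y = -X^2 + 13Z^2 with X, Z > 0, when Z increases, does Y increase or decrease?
Y increases

Taking the partial derivative:
∂Y/∂Z = 26Z

∂Y/∂Z = 26Z > 0 (assuming positive values)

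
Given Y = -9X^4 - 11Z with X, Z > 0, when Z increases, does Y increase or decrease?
Y decreases

Taking the partial derivative:
∂Y/∂Z = -11

∂Y/∂Z = -11 < 0 (assuming positive values)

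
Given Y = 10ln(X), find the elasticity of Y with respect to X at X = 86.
Elasticity = 1/ln(86) ≈ 0.2245

Elasticity = (dY/dX) · (X/Y)

dY/dX = 10/X
At X = 86: dY/dX = 5/43, Y = 10·ln(86)

Elasticity = (5/43) · (86 / (10·ln(86))) = 1/ln(86) ≈ 0.2245

Interpretation: for a small percentage change in X, the percentage change in Y is approximately 0.22 times as large.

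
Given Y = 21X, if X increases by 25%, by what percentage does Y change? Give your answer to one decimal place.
25.0%

For Y = 21X:
If X → X(1 + 0.25)
Then Y → Y · (1 + 0.25)^1
     = Y · 1.2500

Percentage change = ((1 + 0.25)^1 − 1) × 100% = 25.0%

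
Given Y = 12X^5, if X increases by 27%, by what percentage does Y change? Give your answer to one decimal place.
230.4%

For Y = 12X^5:
If X → X(1 + 0.27)
Then Y → Y · (1 + 0.27)^5
     ≈ Y · 3.3038

Percentage change = ((1 + 0.27)^5 − 1) × 100% ≈ 230.4%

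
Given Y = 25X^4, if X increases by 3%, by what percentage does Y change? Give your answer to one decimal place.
12.6%

For Y = 25X^4:
If X → X(1 + 0.03)
Then Y → Y · (1 + 0.03)^4
     ≈ Y · 1.1255

Percentage change = ((1 + 0.03)^4 − 1) × 100% ≈ 12.6%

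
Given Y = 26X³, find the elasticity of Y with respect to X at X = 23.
Elasticity = 3

Elasticity = (dY/dX) · (X/Y)

dY/dX = 78·X²
At X = 23: dY/dX = 41262, Y = 316342

Elasticity = 41262 · (23 / 316342) = 3

Interpretation: for a small percentage change in X, the percentage change in Y is approximately 3.00 times as large.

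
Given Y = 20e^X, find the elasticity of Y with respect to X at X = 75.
Elasticity = 75

Elasticity = (dY/dX) · (X/Y)

dY/dX = 20·e^X
At X = 75: dY/dX = 20·e^75, Y = 20·e^75

Elasticity = (20·e^75) · (75 / (20·e^75)) = 75

Interpretation: for a small percentage change in X, the percentage change in Y is approximately 75.00 times as large.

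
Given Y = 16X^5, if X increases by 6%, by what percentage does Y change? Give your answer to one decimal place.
33.8%

For Y = 16X^5:
If X → X(1 + 0.06)
Then Y → Y · (1 + 0.06)^5
     ≈ Y · 1.3382

Percentage change = ((1 + 0.06)^5 − 1) × 100% ≈ 33.8%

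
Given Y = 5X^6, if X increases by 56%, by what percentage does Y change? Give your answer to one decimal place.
1341.3%

For Y = 5X^6:
If X → X(1 + 0.56)
Then Y → Y · (1 + 0.56)^6
     ≈ Y · 14.4128

Percentage change = ((1 + 0.56)^6 − 1) × 100% ≈ 1341.3%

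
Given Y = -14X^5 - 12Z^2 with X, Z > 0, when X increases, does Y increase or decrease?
Y decreases

Taking the partial derivative:
∂Y/∂X = -70X^4

∂Y/∂X = -70X^4 < 0 (assuming positive values)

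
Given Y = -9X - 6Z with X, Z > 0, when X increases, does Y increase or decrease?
Y decreases

Taking the partial derivative:
∂Y/∂X = -9

∂Y/∂X = -9 < 0 (assuming positive values)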